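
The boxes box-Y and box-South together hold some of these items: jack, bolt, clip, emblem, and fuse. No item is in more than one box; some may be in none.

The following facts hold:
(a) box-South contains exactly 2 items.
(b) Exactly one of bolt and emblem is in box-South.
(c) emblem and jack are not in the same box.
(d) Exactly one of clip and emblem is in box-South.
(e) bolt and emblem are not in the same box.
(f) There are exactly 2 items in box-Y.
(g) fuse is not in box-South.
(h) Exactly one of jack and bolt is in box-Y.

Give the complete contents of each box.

box-Y = {fuse, jack}; box-South = {bolt, clip}

From (g): fuse ∉ box-South.
Suppose jack ∉ box-Y: no assignment then satisfies all the clues, so jack ∈ box-Y.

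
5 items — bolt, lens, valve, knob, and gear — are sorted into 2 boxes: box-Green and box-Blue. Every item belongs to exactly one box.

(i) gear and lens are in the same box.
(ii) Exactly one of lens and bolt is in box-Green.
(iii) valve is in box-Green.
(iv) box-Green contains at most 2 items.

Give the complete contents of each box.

box-Green = {bolt, valve}; box-Blue = {gear, knob, lens}

From (iii): valve ∈ box-Green.
Suppose bolt ∉ box-Green: no assignment then satisfies all the clues, so bolt ∈ box-Green.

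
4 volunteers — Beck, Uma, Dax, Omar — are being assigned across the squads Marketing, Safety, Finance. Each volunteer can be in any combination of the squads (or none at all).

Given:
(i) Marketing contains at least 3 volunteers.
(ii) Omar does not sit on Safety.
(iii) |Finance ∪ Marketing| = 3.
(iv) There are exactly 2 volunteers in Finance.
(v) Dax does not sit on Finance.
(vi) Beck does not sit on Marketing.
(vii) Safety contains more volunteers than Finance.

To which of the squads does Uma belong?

Uma: Finance, Marketing, Safety

From (ii): Omar ∉ Safety.
From (v): Dax ∉ Finance.
From (vi): Beck ∉ Marketing.
(i): only 3 candidates remain for Marketing, so all are in.
Suppose Uma ∉ Safety: no assignment then satisfies all the clues, so Uma ∈ Safety.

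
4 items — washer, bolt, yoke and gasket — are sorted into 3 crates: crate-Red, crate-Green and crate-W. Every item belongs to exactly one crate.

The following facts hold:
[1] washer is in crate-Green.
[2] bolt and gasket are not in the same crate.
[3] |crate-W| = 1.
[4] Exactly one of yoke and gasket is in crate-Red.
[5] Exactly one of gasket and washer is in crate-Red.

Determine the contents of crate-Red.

From (1): washer ∈ crate-Green.
(5) (exactly one): gasket ∈ crate-Red.
(2): bolt ∉ crate-Red.
(4) (exactly one): yoke ∉ crate-Red.

crate-Red = {gasket}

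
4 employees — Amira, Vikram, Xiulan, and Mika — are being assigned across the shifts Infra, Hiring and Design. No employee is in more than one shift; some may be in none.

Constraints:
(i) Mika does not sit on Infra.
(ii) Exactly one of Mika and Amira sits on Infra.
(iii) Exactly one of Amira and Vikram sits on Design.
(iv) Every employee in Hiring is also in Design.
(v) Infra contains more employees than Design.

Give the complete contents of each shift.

Infra = {Amira, Xiulan}; Hiring = {}; Design = {Vikram}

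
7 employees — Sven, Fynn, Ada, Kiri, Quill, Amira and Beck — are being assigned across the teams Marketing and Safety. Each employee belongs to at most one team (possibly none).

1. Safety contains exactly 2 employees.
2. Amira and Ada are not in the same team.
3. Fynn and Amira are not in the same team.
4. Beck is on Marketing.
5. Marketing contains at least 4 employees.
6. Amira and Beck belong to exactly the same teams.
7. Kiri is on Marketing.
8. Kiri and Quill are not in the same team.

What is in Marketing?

Marketing = {Amira, Beck, Kiri, Sven}

From (4): Beck ∈ Marketing.
From (7): Kiri ∈ Marketing.
(6): Amira matches Beck: Amira ∈ Marketing.
(8): Quill ∉ Marketing.
(2): Ada ∉ Marketing.
(3): Fynn ∉ Marketing.
(5): only 4 candidates remain for Marketing, so all are in.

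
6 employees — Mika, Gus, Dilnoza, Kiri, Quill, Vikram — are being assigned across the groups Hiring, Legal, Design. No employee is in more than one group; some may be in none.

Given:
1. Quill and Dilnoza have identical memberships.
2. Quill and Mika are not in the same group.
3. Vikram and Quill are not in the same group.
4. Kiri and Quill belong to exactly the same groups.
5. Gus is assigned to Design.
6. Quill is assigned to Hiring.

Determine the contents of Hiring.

From (5): Gus ∈ Design.
From (6): Quill ∈ Hiring.
(1): Dilnoza matches Quill: Dilnoza ∈ Hiring.
(2): Mika ∉ Hiring.
(3): Vikram ∉ Hiring.
(4): Kiri matches Quill: Kiri ∈ Hiring.

Hiring = {Dilnoza, Kiri, Quill}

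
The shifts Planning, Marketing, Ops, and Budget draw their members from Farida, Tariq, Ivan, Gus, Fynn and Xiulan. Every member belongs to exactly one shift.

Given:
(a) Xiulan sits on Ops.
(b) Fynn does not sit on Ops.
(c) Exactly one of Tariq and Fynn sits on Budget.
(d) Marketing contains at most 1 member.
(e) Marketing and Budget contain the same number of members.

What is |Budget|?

From (a): Xiulan ∈ Ops.
From (b): Fynn ∉ Ops.
Suppose Farida ∈ Budget: no assignment then satisfies all the clues, so Farida ∉ Budget.

1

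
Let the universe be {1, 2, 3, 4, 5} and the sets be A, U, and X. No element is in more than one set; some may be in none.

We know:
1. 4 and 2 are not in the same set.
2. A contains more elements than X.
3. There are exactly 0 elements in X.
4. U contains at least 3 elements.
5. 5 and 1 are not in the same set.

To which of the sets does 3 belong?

3: U

(3): X already has 0, so the rest are out.
Suppose 3 ∈ A: no assignment then satisfies all the clues, so 3 ∉ A.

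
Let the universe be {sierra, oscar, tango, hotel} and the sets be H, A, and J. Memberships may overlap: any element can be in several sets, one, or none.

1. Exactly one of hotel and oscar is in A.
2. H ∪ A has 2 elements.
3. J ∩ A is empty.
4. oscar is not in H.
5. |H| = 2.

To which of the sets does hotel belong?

From (4): oscar ∉ H.
Suppose hotel ∉ H: no assignment then satisfies all the clues, so hotel ∈ H.

hotel: A, H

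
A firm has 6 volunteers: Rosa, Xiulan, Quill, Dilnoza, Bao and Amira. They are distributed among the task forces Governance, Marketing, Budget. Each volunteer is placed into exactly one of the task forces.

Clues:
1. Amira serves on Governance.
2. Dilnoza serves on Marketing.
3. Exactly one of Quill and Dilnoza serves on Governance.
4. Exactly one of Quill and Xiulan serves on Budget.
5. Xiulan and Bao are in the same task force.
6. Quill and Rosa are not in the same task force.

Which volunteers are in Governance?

From (1): Amira ∈ Governance.
From (2): Dilnoza ∈ Marketing.
(3) (exactly one): Quill ∈ Governance.
(4) (exactly one): Xiulan ∈ Budget.
(5): Bao matches Xiulan: Bao ∉ Governance.
(5): Bao matches Xiulan: Bao ∉ Marketing.
(5): Bao matches Xiulan: Bao ∈ Budget.
(6): Rosa ∉ Governance.

Governance = {Amira, Quill}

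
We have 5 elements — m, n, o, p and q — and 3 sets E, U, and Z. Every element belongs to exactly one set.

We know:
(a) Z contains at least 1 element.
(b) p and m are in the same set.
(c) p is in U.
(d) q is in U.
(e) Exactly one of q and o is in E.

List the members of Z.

From (c): p ∈ U.
From (d): q ∈ U.
(b): m matches p: m ∉ E.
(b): m matches p: m ∈ U.
(e) (exactly one): o ∈ E.
(a): only 1 candidates remain for Z, so all are in.

Z = {n}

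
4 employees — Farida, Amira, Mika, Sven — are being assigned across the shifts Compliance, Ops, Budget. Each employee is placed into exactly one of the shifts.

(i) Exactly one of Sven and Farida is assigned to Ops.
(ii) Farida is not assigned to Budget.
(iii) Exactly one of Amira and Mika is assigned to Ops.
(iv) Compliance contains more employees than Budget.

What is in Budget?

Budget = {}

From (ii): Farida ∉ Budget.
Suppose Amira ∈ Budget: no assignment then satisfies all the clues, so Amira ∉ Budget.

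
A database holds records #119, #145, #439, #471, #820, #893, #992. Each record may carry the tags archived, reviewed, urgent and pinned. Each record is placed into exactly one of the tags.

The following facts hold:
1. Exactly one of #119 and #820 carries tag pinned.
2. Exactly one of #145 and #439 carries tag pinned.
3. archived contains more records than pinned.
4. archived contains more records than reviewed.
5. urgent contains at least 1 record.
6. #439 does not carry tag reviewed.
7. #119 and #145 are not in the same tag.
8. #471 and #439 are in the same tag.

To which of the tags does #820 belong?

#820: pinned

From (6): #439 ∉ reviewed.
(8): #471 matches #439: #471 ∉ reviewed.
Suppose #820 ∈ archived: no assignment then satisfies all the clues, so #820 ∉ archived.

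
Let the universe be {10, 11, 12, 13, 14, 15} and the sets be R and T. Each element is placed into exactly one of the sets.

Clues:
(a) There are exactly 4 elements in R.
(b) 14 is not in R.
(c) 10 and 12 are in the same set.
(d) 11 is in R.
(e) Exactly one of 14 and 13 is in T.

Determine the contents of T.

T = {14, 15}

From (b): 14 ∉ R.
From (d): 11 ∈ R.
Only one set left: 14 ∈ T.
(e) (exactly one): 13 ∉ T.
Only one set left: 13 ∈ R.
Suppose 10 ∈ T: no assignment then satisfies all the clues, so 10 ∉ T.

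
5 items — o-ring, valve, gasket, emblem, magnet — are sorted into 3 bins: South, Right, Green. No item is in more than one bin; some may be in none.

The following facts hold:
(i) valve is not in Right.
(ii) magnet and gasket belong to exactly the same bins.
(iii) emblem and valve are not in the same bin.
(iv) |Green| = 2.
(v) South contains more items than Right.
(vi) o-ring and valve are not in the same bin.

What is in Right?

Right = {}

From (i): valve ∉ Right.
Suppose o-ring ∈ Right: no assignment then satisfies all the clues, so o-ring ∉ Right.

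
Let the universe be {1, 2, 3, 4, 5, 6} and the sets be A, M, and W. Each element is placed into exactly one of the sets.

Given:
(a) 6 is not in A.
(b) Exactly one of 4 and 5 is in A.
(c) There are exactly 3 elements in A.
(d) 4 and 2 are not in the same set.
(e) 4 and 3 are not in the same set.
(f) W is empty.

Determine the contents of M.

M = {1, 4, 6}

From (a): 6 ∉ A.
(f): W already has 0, so the rest are out.
Only one set left: 6 ∈ M.
Suppose 1 ∉ M: no assignment then satisfies all the clues, so 1 ∈ M.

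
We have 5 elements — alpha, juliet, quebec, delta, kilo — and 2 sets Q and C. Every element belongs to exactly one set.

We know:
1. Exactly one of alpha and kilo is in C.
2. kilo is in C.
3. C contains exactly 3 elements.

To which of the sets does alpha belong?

alpha: Q

From (2): kilo ∈ C.
(1) (exactly one): alpha ∉ C.
Only one set left: alpha ∈ Q.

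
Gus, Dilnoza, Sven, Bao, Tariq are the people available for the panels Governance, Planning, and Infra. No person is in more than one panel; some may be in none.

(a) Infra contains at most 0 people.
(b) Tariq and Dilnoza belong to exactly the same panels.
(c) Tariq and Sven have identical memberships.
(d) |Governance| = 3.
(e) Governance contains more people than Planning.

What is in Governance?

Governance = {Dilnoza, Sven, Tariq}

(a): Infra already has 0, so the rest are out.
Suppose Gus ∈ Governance: no assignment then satisfies all the clues, so Gus ∉ Governance.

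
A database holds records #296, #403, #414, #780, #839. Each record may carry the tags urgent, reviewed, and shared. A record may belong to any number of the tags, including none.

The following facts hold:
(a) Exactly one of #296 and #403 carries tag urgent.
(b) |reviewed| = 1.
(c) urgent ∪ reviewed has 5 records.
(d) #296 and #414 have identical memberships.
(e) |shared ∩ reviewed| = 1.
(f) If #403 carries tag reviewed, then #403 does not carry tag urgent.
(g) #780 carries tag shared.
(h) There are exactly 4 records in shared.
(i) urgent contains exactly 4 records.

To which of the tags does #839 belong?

From (g): #780 ∈ shared.
Suppose #839 ∉ urgent: no assignment then satisfies all the clues, so #839 ∈ urgent.

#839: urgent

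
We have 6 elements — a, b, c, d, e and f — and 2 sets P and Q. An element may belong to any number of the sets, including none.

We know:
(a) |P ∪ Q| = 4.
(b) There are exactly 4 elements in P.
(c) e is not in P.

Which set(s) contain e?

e: none

From (c): e ∉ P.
Suppose e ∈ Q: no assignment then satisfies all the clues, so e ∉ Q.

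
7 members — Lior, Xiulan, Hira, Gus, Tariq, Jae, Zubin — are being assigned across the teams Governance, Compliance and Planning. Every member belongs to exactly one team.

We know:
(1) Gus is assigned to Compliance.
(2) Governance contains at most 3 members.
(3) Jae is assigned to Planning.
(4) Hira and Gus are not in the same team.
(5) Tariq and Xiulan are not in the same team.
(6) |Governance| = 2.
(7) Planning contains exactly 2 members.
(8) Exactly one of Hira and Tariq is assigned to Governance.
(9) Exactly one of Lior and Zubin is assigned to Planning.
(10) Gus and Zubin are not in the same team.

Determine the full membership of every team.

Governance = {Hira, Xiulan}; Compliance = {Gus, Lior, Tariq}; Planning = {Jae, Zubin}

From (1): Gus ∈ Compliance.
From (3): Jae ∈ Planning.
(4): Hira ∉ Compliance.
(10): Zubin ∉ Compliance.
Suppose Lior ∈ Governance: no assignment then satisfies all the clues, so Lior ∉ Governance.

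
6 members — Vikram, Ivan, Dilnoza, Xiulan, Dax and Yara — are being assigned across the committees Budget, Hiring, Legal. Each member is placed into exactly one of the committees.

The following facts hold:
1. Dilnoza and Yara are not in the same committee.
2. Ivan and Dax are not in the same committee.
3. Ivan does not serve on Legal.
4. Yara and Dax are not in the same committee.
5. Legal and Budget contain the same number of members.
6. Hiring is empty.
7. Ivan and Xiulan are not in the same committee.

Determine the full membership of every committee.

From (3): Ivan ∉ Legal.
(6): Hiring already has 0, so the rest are out.
Only one committee left: Ivan ∈ Budget.
(2): Dax ∉ Budget.
(7): Xiulan ∉ Budget.
Only one committee left: Xiulan ∈ Legal.
Only one committee left: Dax ∈ Legal.
(4): Yara ∉ Legal.
Only one committee left: Yara ∈ Budget.
(1): Dilnoza ∉ Budget.
Only one committee left: Dilnoza ∈ Legal.
Suppose Vikram ∉ Budget: no assignment then satisfies all the clues, so Vikram ∈ Budget.

Budget = {Ivan, Vikram, Yara}; Hiring = {}; Legal = {Dax, Dilnoza, Xiulan}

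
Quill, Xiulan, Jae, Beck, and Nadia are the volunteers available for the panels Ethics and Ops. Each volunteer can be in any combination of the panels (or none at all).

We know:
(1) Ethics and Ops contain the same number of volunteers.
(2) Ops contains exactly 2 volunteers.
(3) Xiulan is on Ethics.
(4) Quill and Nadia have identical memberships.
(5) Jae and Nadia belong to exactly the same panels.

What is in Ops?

Ops = {Beck, Xiulan}

From (3): Xiulan ∈ Ethics.
Suppose Quill ∈ Ops: no assignment then satisfies all the clues, so Quill ∉ Ops.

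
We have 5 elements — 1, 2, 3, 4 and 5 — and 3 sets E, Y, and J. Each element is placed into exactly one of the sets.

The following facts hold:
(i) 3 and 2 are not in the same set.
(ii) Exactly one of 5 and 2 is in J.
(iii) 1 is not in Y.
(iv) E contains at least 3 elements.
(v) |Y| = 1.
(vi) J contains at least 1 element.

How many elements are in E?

From (iii): 1 ∉ Y.
Suppose 1 ∉ E: no assignment then satisfies all the clues, so 1 ∈ E.

3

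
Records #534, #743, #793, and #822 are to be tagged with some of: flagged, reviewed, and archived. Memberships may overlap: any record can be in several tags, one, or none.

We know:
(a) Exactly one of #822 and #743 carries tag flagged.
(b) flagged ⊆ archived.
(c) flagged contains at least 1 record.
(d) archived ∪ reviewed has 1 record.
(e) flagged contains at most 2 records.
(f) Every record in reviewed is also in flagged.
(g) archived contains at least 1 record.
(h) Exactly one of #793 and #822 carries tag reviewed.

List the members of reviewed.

reviewed = {#822}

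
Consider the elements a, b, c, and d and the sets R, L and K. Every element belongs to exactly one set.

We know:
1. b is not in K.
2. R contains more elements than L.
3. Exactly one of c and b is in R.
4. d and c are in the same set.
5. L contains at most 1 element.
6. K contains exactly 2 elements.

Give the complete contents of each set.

R = {a, b}; L = {}; K = {c, d}

From (1): b ∉ K.
Suppose a ∉ R: no assignment then satisfies all the clues, so a ∈ R.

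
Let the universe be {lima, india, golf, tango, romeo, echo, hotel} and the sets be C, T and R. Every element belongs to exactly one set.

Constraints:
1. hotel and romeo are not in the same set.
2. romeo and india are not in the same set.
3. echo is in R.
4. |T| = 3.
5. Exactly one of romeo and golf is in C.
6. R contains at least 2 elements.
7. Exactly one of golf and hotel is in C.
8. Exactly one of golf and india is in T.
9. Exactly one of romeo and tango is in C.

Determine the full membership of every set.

From (3): echo ∈ R.
Suppose lima ∈ C: no assignment then satisfies all the clues, so lima ∉ C.

C = {golf, tango}; T = {hotel, india, lima}; R = {echo, romeo}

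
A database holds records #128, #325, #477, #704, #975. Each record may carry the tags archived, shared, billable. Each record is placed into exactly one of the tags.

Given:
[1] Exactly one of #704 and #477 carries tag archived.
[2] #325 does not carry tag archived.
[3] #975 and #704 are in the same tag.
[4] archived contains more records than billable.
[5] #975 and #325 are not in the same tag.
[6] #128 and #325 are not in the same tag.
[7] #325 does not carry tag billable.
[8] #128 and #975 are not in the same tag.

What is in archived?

archived = {#704, #975}

From (2): #325 ∉ archived.
From (7): #325 ∉ billable.
Only one tag left: #325 ∈ shared.
(5): #975 ∉ shared.
(6): #128 ∉ shared.
(3): #704 matches #975: #704 ∉ shared.
Suppose #128 ∈ archived: no assignment then satisfies all the clues, so #128 ∉ archived.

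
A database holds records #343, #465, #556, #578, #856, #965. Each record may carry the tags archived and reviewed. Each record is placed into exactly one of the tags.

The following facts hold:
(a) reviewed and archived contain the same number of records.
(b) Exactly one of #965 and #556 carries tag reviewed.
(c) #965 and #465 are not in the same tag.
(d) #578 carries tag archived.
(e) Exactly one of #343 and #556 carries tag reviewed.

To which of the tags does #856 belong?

From (d): #578 ∈ archived.
Suppose #856 ∈ archived: no assignment then satisfies all the clues, so #856 ∉ archived.

#856: reviewed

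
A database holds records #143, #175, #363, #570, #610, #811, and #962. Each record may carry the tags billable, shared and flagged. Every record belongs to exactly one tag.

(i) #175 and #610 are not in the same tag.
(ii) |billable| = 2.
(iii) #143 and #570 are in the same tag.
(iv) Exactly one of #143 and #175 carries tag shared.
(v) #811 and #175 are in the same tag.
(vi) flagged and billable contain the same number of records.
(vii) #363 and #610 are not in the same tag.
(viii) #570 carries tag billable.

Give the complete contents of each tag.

billable = {#143, #570}; shared = {#175, #363, #811}; flagged = {#610, #962}

From (viii): #570 ∈ billable.
(iii): #143 matches #570: #143 ∈ billable.
(iv) (exactly one): #175 ∈ shared.
(v): #811 matches #175: #811 ∉ billable.
(v): #811 matches #175: #811 ∈ shared.
(i): #610 ∉ shared.
(ii): billable already has 2, so the rest are out.
Only one tag left: #610 ∈ flagged.
(vii): #363 ∉ flagged.
Only one tag left: #363 ∈ shared.
Suppose #962 ∈ shared: no assignment then satisfies all the clues, so #962 ∉ shared.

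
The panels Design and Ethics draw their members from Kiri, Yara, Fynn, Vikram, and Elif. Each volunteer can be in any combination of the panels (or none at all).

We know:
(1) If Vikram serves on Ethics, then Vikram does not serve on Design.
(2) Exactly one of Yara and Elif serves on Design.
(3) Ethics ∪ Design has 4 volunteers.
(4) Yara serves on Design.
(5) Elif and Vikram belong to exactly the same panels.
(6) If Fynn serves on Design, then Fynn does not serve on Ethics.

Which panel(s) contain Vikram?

Vikram: Ethics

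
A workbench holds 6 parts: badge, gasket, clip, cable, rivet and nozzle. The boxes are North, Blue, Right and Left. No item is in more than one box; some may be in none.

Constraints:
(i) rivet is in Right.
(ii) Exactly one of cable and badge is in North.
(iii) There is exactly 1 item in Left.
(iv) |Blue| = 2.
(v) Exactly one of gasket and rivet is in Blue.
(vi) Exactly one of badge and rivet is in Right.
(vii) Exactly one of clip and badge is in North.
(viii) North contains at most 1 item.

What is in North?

North = {badge}

From (i): rivet ∈ Right.
(v) (exactly one): gasket ∈ Blue.
(vi) (exactly one): badge ∉ Right.
Suppose badge ∉ North: no assignment then satisfies all the clues, so badge ∈ North.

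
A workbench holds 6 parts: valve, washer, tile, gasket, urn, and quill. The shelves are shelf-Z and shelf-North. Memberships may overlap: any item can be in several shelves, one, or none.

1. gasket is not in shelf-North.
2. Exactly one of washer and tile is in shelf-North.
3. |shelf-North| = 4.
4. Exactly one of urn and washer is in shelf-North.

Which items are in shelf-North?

shelf-North = {quill, tile, urn, valve}

From (1): gasket ∉ shelf-North.
Suppose valve ∉ shelf-North: no assignment then satisfies all the clues, so valve ∈ shelf-North.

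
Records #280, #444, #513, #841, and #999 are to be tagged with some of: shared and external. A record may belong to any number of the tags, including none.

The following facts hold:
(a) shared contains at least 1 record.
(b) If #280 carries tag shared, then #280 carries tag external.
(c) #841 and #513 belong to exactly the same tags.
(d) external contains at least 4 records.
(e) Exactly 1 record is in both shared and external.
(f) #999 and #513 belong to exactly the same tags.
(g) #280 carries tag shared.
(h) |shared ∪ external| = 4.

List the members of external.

external = {#280, #513, #841, #999}

From (g): #280 ∈ shared.
(b): #280 ∈ external.
Suppose #444 ∈ external: no assignment then satisfies all the clues, so #444 ∉ external.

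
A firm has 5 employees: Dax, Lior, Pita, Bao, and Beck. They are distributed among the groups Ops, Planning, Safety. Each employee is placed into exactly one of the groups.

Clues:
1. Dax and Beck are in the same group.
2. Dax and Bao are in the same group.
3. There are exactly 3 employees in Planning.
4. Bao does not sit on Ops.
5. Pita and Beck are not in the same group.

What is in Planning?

Planning = {Bao, Beck, Dax}

From (4): Bao ∉ Ops.
(2): Dax matches Bao: Dax ∉ Ops.
(1): Beck matches Dax: Beck ∉ Ops.
Suppose Dax ∉ Planning: no assignment then satisfies all the clues, so Dax ∈ Planning.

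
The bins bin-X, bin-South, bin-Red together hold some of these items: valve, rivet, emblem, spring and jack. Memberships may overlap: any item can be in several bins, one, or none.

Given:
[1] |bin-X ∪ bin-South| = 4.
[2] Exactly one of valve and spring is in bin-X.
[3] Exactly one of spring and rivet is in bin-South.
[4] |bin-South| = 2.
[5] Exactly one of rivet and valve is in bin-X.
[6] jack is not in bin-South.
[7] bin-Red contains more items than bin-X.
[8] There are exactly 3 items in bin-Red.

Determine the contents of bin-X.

bin-X = {jack, valve}

From (6): jack ∉ bin-South.
Suppose valve ∉ bin-X: no assignment then satisfies all the clues, so valve ∈ bin-X.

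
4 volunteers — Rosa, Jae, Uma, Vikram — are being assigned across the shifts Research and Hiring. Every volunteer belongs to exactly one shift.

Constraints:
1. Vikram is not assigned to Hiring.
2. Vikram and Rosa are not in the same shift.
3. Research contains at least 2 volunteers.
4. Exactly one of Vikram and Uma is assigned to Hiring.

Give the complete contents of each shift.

From (1): Vikram ∉ Hiring.
(4) (exactly one): Uma ∈ Hiring.
Only one shift left: Vikram ∈ Research.
(2): Rosa ∉ Research.
(3): only 2 candidates remain for Research, so all are in.
Only one shift left: Rosa ∈ Hiring.

Research = {Jae, Vikram}; Hiring = {Rosa, Uma}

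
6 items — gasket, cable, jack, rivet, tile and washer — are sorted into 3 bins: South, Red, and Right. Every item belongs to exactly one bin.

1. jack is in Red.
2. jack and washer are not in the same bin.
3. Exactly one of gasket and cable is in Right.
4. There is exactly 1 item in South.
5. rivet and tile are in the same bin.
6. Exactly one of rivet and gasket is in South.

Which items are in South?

South = {gasket}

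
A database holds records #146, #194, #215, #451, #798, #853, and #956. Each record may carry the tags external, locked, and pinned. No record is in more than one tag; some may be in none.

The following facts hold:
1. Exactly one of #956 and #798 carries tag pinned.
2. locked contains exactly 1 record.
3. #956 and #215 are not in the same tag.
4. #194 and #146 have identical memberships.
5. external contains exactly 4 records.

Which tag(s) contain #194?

#194: external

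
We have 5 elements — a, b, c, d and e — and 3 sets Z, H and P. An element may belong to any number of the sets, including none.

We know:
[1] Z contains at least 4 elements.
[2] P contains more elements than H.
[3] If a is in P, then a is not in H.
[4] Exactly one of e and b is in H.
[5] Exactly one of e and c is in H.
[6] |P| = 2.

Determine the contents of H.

H = {e}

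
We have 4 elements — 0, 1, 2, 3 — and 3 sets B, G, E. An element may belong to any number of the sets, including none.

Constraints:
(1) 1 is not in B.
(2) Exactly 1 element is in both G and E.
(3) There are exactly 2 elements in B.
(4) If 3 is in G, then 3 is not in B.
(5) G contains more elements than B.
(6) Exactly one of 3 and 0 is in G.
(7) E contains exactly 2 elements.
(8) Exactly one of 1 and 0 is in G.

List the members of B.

B = {0, 2}

From (1): 1 ∉ B.
Suppose 0 ∉ B: no assignment then satisfies all the clues, so 0 ∈ B.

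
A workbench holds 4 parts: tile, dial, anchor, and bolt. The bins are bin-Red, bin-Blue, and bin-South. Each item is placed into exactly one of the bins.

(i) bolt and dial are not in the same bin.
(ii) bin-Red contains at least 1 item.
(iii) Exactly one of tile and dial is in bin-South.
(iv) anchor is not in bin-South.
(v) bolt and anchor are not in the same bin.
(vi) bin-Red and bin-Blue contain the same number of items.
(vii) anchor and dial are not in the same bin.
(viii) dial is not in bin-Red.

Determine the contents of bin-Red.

bin-Red = {anchor}

From (iv): anchor ∉ bin-South.
From (viii): dial ∉ bin-Red.
Suppose tile ∈ bin-Red: no assignment then satisfies all the clues, so tile ∉ bin-Red.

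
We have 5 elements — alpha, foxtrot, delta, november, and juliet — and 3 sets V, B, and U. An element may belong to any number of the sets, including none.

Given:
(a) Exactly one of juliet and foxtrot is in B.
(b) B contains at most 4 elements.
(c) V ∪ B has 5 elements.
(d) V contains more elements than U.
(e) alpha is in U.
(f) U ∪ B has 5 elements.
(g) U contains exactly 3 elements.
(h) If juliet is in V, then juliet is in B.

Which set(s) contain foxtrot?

foxtrot: U, V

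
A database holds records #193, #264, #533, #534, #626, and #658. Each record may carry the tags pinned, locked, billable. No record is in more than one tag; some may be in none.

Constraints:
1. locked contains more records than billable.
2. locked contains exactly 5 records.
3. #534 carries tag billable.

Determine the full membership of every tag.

pinned = {}; locked = {#193, #264, #533, #626, #658}; billable = {#534}

From (3): #534 ∈ billable.
(2): only 5 candidates remain for locked, so all are in.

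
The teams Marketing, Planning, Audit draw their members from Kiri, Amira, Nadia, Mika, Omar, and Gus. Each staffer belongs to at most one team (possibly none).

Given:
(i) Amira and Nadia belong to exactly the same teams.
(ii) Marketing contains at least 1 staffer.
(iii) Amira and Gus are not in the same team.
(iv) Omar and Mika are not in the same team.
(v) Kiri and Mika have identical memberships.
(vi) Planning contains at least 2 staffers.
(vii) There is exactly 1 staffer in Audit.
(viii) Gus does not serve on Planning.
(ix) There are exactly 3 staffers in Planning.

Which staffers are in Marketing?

Marketing = {Kiri, Mika}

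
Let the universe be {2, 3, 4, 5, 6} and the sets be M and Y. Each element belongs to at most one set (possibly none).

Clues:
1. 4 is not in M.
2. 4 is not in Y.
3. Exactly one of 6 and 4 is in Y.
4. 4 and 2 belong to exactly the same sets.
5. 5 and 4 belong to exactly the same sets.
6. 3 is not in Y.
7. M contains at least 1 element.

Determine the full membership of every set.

M = {3}; Y = {6}

From (1): 4 ∉ M.
From (2): 4 ∉ Y.
From (6): 3 ∉ Y.
(3) (exactly one): 6 ∈ Y.
(4): 2 matches 4: 2 ∉ M.
(4): 2 matches 4: 2 ∉ Y.
(5): 5 matches 4: 5 ∉ M.
(5): 5 matches 4: 5 ∉ Y.
(7): only 1 candidates remain for M, so all are in.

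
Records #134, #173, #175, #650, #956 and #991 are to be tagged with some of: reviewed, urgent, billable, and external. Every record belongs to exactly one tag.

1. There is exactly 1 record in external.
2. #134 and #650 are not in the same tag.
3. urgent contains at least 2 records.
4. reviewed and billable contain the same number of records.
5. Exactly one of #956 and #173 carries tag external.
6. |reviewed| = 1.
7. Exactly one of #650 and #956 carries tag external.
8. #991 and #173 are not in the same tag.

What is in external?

external = {#956}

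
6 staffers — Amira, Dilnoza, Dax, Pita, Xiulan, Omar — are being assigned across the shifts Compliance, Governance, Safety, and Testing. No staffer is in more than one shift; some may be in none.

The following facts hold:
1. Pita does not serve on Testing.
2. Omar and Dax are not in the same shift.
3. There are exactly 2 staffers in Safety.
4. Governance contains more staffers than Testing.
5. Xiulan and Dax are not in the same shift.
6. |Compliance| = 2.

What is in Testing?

Testing = {}

From (1): Pita ∉ Testing.
Suppose Amira ∈ Testing: no assignment then satisfies all the clues, so Amira ∉ Testing.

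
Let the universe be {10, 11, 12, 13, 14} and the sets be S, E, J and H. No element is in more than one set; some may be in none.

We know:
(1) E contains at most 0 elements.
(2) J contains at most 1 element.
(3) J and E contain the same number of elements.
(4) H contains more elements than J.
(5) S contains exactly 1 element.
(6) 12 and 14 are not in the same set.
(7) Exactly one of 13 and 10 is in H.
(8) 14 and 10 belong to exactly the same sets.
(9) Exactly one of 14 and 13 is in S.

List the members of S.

S = {13}

(1): E already has 0, so the rest are out.
Suppose 10 ∈ S: no assignment then satisfies all the clues, so 10 ∉ S.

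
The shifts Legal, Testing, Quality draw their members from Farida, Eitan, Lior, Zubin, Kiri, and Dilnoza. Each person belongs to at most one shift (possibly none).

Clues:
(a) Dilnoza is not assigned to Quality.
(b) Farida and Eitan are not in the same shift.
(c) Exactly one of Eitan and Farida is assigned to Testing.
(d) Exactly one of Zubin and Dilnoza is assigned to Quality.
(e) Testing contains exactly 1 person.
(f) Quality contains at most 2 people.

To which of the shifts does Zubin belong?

From (a): Dilnoza ∉ Quality.
(d) (exactly one): Zubin ∈ Quality.

Zubin: Quality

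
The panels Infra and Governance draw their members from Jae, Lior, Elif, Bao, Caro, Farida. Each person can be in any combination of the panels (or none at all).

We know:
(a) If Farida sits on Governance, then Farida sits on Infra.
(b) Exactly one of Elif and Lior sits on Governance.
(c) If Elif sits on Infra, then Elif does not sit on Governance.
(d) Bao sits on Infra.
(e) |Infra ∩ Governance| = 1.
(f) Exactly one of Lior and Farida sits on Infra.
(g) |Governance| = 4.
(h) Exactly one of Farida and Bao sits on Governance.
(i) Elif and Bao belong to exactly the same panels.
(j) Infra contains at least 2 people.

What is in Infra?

Infra = {Bao, Elif, Farida}

From (d): Bao ∈ Infra.
(i): Elif matches Bao: Elif ∈ Infra.
(c): Elif ∉ Governance.
(i): Bao matches Elif: Bao ∉ Governance.
(b) (exactly one): Lior ∈ Governance.
(g): only 4 candidates remain for Governance, so all are in.
(a): Farida ∈ Infra.
(f) (exactly one): Lior ∉ Infra.
Suppose Jae ∈ Infra: no assignment then satisfies all the clues, so Jae ∉ Infra.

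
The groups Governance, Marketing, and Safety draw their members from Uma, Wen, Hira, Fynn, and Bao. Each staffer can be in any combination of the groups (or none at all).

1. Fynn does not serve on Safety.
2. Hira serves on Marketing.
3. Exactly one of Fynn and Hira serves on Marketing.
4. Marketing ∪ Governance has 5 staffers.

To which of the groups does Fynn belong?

Fynn: Governance

From (1): Fynn ∉ Safety.
From (2): Hira ∈ Marketing.
(3) (exactly one): Fynn ∉ Marketing.
Suppose Fynn ∉ Governance: no assignment then satisfies all the clues, so Fynn ∈ Governance.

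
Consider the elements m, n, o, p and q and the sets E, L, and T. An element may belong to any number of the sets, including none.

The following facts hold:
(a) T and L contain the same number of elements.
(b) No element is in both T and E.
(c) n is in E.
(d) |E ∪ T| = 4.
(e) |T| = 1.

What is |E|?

3

From (c): n ∈ E.
(b) (disjoint): n ∉ T.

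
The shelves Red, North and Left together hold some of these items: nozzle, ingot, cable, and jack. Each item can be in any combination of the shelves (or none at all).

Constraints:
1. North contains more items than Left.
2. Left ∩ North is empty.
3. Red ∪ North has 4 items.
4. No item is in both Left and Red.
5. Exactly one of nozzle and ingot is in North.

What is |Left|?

0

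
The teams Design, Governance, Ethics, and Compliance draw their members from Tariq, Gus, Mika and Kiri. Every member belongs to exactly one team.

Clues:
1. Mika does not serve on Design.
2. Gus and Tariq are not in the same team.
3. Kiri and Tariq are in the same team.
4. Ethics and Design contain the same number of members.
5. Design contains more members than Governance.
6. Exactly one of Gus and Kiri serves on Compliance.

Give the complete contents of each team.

Design = {Gus}; Governance = {}; Ethics = {Mika}; Compliance = {Kiri, Tariq}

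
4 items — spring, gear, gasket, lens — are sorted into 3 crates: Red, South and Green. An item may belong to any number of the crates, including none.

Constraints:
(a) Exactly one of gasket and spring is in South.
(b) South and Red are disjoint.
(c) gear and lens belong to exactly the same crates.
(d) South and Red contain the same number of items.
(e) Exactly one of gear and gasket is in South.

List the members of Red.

Red = {spring}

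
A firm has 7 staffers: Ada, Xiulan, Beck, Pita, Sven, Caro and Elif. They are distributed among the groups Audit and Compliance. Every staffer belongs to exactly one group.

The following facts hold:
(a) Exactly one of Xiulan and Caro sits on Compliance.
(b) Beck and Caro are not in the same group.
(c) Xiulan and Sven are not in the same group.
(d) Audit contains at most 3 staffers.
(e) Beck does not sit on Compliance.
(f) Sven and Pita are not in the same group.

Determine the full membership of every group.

From (e): Beck ∉ Compliance.
Only one group left: Beck ∈ Audit.
(b): Caro ∉ Audit.
Only one group left: Caro ∈ Compliance.
(a) (exactly one): Xiulan ∉ Compliance.
Only one group left: Xiulan ∈ Audit.
(c): Sven ∉ Audit.
Only one group left: Sven ∈ Compliance.
(f): Pita ∉ Compliance.
Only one group left: Pita ∈ Audit.
(d): Audit already has 3, so the rest are out.
Only one group left: Elif ∈ Compliance.

Audit = {Beck, Pita, Xiulan}; Compliance = {Ada, Caro, Elif, Sven}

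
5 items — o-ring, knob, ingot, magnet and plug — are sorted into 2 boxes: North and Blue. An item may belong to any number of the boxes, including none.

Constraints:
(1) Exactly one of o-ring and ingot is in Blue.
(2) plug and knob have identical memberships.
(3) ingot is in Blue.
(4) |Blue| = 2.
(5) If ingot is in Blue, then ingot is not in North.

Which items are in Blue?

Blue = {ingot, magnet}

From (3): ingot ∈ Blue.
(1) (exactly one): o-ring ∉ Blue.
(5): ingot ∉ North.
Suppose knob ∈ Blue: no assignment then satisfies all the clues, so knob ∉ Blue.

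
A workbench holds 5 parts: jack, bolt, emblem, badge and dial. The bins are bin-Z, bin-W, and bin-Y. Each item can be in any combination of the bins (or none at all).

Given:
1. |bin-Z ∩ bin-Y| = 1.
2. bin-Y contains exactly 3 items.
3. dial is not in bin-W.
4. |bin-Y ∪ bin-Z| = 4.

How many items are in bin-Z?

2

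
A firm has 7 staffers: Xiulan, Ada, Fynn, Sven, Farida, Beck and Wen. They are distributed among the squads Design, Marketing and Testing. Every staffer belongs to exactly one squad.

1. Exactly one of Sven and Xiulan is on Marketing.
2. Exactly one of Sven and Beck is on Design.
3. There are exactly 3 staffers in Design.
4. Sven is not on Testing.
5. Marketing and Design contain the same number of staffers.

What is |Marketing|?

3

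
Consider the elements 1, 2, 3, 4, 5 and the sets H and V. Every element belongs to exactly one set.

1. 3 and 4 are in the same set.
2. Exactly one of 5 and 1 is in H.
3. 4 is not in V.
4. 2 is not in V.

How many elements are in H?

4

From (3): 4 ∉ V.
From (4): 2 ∉ V.
(1): 3 matches 4: 3 ∉ V.
Only one set left: 2 ∈ H.
Only one set left: 3 ∈ H.
Only one set left: 4 ∈ H.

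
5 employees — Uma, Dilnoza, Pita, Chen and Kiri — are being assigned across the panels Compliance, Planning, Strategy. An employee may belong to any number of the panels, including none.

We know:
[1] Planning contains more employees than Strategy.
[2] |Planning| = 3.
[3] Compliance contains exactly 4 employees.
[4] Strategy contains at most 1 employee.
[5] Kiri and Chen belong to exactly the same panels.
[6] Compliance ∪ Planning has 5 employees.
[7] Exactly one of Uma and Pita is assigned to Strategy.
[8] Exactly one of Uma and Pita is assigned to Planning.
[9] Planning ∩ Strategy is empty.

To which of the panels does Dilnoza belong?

Dilnoza: Compliance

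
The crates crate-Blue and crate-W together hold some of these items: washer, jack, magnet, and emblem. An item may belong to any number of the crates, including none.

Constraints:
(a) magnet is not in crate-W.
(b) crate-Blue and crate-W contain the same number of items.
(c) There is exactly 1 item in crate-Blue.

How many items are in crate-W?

1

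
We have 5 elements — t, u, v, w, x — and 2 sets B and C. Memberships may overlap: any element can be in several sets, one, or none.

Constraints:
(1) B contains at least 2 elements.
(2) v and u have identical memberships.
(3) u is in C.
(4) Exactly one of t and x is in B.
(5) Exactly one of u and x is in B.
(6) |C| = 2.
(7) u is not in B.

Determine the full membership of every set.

B = {w, x}; C = {u, v}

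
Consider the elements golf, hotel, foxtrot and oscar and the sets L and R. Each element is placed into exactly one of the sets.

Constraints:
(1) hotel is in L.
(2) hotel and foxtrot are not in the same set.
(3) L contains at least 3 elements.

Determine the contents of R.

R = {foxtrot}

From (1): hotel ∈ L.
(2): foxtrot ∉ L.
(3): only 3 candidates remain for L, so all are in.
Only one set left: foxtrot ∈ R.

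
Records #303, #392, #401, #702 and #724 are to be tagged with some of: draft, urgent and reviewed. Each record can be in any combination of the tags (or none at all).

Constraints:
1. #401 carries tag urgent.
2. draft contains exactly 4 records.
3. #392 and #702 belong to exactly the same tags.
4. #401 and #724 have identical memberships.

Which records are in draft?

draft = {#392, #401, #702, #724}

From (1): #401 ∈ urgent.
(4): #724 matches #401: #724 ∈ urgent.
Suppose #303 ∈ draft: no assignment then satisfies all the clues, so #303 ∉ draft.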